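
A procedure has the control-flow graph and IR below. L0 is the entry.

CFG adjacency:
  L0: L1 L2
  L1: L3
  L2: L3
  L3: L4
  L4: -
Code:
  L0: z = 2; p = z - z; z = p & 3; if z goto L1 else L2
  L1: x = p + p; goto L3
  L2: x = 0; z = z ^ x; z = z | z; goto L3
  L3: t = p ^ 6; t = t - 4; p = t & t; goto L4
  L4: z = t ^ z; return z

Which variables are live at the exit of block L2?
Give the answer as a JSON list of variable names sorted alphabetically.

Answer: ["p", "z"]

Analysis:
Per-block:
  L0: {p,z} / ∅
  L1: {x} / {p}
  L2: {x,z} / {z}
  L3: {p,t} / {p}
  L4: {z} / {t,z}

Backward fixpoint:
  L0: in=∅ out={p,z}
  L1: in={p,z} out={p,z}
  L2: in={p,z} out={p,z}
  L3: in={p,z} out={t,z}
  L4: in={t,z} out=∅

live-out(L2) = ["p", "z"]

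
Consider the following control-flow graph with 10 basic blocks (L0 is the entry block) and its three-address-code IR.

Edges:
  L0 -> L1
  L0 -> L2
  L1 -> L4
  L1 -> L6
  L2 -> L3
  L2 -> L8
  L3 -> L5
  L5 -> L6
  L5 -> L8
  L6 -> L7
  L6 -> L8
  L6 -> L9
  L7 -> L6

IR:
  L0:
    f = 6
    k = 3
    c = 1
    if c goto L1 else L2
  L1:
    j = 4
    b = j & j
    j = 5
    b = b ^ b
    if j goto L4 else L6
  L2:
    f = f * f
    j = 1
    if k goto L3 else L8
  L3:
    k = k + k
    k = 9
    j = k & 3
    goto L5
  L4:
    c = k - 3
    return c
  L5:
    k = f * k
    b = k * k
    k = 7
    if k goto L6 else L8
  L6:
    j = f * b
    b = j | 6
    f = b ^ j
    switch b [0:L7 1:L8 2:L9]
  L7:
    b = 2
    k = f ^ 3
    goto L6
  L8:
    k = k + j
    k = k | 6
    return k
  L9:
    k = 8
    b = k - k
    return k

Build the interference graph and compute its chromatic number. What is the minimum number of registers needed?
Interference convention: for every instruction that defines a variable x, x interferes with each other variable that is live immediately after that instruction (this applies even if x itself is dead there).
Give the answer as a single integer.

Answer: 4

Working:
Block summaries:
  L0: def={c,f,k} ue=∅
  L1: def={b,j} ue=∅
  L2: def={f,j} ue={f,k}
  L3: def={j,k} ue={k}
  L4: def={c} ue={k}
  L5: def={b,k} ue={f,k}
  L6: def={b,f,j} ue={b,f}
  L7: def={b,k} ue={f}
  L8: def={k} ue={j,k}
  L9: def={b,k} ue=∅

Live sets:
  L0 li=∅ lo={f,k}
  L1 li={f,k} lo={b,f,k}
  L2 li={f,k} lo={f,j,k}
  L3 li={f,k} lo={f,j,k}
  L4 li={k} lo=∅
  L5 li={f,j,k} lo={b,f,j,k}
  L6 li={b,f,k} lo={f,j,k}
  L7 li={f} lo={b,f,k}
  L8 li={j,k} lo=∅
  L9 li=∅ lo=∅

Interference:
  b↔{f,j,k}
  c↔{f,k}
  f↔{b,c,j,k}
  j↔{b,f,k}
  k↔{b,c,f,j}

Chromatic number:
  clique {b,f,j,k} ⇒ need ≥ 4
  4-colouring: c0={f}  c1={k}  c2={b,c}  c3={j}
  χ = 4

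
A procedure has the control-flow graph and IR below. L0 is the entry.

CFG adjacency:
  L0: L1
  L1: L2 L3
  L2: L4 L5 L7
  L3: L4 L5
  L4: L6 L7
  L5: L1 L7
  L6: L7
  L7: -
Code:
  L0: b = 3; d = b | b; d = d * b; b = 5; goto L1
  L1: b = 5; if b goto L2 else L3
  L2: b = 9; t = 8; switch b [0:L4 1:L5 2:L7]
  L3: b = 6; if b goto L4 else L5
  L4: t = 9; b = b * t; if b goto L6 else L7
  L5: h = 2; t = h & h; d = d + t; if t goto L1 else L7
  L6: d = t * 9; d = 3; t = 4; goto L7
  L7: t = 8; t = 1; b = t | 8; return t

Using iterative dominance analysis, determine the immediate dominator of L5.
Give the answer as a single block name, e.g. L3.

idom tree: L1←L0 L2←L1 L3←L1 L4←L1 L5←L1 L6←L4 L7←L1
Join-block Dom:
  L1: preds {L0,L5}: {L0} ∩ {L0,L1,L5} = {L0}; idom=L0
  L4: preds {L2,L3}: {L0,L1,L2} ∩ {L0,L1,L3} = {L0,L1}; idom=L1
  L5: preds {L2,L3}: {L0,L1,L2} ∩ {L0,L1,L3} = {L0,L1}; idom=L1
  L7: preds {L2,L4,L5,L6}: {L0,L1,L2} ∩ {L0,L1,L4} ∩ {L0,L1,L5} ∩ {L0,L1,L4,L6} = {L0,L1}; idom=L1

idom(L5) = L1

Answer: L1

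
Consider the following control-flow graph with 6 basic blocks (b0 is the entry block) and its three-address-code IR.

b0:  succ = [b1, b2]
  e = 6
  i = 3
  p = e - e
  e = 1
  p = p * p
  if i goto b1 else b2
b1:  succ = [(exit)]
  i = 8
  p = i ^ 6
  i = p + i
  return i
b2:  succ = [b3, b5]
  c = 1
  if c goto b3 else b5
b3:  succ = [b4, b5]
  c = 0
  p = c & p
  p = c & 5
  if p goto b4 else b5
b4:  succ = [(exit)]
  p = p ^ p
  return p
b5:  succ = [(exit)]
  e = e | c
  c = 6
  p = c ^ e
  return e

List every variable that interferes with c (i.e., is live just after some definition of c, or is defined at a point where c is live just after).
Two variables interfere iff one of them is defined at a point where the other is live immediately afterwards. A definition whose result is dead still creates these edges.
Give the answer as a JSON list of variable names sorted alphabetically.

Answer: ["e", "p"]

Working:
Per-block:
  b0: def={e,i,p} ue=∅
  b1: def={i,p} ue=∅
  b2: def={c} ue=∅
  b3: def={c,p} ue={p}
  b4: def={p} ue={p}
  b5: def={c,e,p} ue={c,e}

Backward fixpoint:
  b0 li=∅ lo={e,p}
  b1 li=∅ lo=∅
  b2 li={e,p} lo={c,e,p}
  b3 li={e,p} lo={c,e,p}
  b4 li={p} lo=∅
  b5 li={c,e} lo=∅

Conflict graph:
  c — {e,p}
  e — {c,i,p}
  i — {e,p}
  p — {c,e,i}

N(c) = ["e", "p"]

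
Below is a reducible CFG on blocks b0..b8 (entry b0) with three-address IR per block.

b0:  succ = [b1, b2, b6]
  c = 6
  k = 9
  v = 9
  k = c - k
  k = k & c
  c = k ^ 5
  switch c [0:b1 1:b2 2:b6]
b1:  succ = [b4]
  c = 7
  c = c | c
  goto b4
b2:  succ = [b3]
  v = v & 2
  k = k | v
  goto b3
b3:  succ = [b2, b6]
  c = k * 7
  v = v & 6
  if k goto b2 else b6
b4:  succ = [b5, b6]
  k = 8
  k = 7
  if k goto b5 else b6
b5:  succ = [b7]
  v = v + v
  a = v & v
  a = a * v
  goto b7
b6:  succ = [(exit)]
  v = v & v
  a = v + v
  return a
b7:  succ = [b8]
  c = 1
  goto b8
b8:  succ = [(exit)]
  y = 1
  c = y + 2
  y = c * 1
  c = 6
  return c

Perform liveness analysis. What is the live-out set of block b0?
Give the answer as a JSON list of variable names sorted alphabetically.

Answer: ["k", "v"]

Working:
Per-block:
  b0 def {c,k,v} use ∅
  b1 def {c} use ∅
  b2 def {k,v} use {k,v}
  b3 def {c,v} use {k,v}
  b4 def {k} use ∅
  b5 def {a,v} use {v}
  b6 def {a,v} use {v}
  b7 def {c} use ∅
  b8 def {c,y} use ∅

Backward fixpoint:
  live b0: ∅→{k,v}
  live b1: {v}→{v}
  live b2: {k,v}→{k,v}
  live b3: {k,v}→{k,v}
  live b4: {v}→{v}
  live b5: {v}→∅
  live b6: {v}→∅
  live b7: ∅→∅
  live b8: ∅→∅

live-out(b0) = ["k", "v"]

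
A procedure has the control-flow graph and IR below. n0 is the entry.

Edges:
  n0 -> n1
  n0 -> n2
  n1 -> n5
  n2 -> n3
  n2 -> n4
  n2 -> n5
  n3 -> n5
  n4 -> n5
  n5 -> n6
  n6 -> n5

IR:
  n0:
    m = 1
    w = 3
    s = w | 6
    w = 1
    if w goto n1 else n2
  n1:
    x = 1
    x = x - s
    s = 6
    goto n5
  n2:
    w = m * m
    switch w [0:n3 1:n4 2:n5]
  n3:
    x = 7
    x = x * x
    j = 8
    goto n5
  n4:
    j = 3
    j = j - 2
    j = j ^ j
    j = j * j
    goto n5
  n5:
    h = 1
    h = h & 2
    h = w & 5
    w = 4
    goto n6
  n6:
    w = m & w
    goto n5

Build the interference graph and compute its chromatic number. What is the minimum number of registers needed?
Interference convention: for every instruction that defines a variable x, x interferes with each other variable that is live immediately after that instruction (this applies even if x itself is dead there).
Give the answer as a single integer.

Per-block:
  n0: def={m,s,w} ue=∅
  n1: def={s,x} ue={s}
  n2: def={w} ue={m}
  n3: def={j,x} ue=∅
  n4: def={j} ue=∅
  n5: def={h,w} ue={w}
  n6: def={w} ue={m,w}

Backward fixpoint:
  live n0: ∅→{m,s,w}
  live n1: {m,s,w}→{m,w}
  live n2: {m}→{m,w}
  live n3: {m,w}→{m,w}
  live n4: {m,w}→{m,w}
  live n5: {m,w}→{m,w}
  live n6: {m,w}→{m,w}

Conflict graph:
  h: {m,w}
  j: {m,w}
  m: {h,j,s,w,x}
  s: {m,w,x}
  w: {h,j,m,s,x}
  x: {m,s,w}

Registers:
  {m,s,w,x} pairwise interfere (4-clique) ⇒ χ ≥ 4
  4-colouring: c0={m}  c1={w}  c2={h,j,s}  c3={x}
  χ = 4

Answer: 4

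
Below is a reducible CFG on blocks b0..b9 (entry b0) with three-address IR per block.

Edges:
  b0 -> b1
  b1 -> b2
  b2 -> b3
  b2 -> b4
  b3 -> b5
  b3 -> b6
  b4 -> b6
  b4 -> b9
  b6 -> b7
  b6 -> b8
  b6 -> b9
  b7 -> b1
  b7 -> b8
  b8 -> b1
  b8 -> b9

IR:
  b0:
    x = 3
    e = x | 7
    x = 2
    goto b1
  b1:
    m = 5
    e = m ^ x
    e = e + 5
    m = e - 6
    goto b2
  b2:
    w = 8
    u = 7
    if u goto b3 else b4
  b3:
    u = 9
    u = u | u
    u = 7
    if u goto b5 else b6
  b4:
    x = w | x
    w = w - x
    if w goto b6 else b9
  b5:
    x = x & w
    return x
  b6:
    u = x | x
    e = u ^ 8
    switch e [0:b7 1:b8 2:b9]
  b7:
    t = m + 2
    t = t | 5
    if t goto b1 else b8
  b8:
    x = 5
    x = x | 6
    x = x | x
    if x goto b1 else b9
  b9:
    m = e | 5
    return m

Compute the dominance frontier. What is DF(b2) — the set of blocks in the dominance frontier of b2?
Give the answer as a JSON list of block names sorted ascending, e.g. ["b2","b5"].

idom tree: b1←b0 b2←b1 b3←b2 b4←b2 b5←b3 b6←b2 b7←b6 b8←b6 b9←b2
Dom∩ at merges:
  b1: preds {b0,b7,b8}: {b0} ∩ {b0,b1,b2,b6,b7} ∩ {b0,b1,b2,b6,b8} = {b0}; idom=b0
  b6: preds {b3,b4}: {b0,b1,b2,b3} ∩ {b0,b1,b2,b4} = {b0,b1,b2}; idom=b2
  b8: preds {b6,b7}: {b0,b1,b2,b6} ∩ {b0,b1,b2,b6,b7} = {b0,b1,b2,b6}; idom=b6
  b9: preds {b4,b6,b8}: {b0,b1,b2,b4} ∩ {b0,b1,b2,b6} ∩ {b0,b1,b2,b6,b8} = {b0,b1,b2}; idom=b2

DF walk-up:
  join b1 pred b0: · stop@b0
  join b1 pred b7: b7→b6→b2→b1 stop@b0
  join b1 pred b8: b8→b6→b2→b1 stop@b0
  join b6 pred b3: b3 stop@b2
  join b6 pred b4: b4 stop@b2
  join b8 pred b6: · stop@b6
  join b8 pred b7: b7 stop@b6
  join b9 pred b4: b4 stop@b2
  join b9 pred b6: b6 stop@b2
  join b9 pred b8: b8→b6 stop@b2
  b0 → ∅
  b1 → {b1}
  b2 → {b1}
  b3 → {b6}
  b4 → {b6,b9}
  b5 → ∅
  b6 → {b1,b9}
  b7 → {b1,b8}
  b8 → {b1,b9}
  b9 → ∅

DF(b2) = ["b1"]

Answer: ["b1"]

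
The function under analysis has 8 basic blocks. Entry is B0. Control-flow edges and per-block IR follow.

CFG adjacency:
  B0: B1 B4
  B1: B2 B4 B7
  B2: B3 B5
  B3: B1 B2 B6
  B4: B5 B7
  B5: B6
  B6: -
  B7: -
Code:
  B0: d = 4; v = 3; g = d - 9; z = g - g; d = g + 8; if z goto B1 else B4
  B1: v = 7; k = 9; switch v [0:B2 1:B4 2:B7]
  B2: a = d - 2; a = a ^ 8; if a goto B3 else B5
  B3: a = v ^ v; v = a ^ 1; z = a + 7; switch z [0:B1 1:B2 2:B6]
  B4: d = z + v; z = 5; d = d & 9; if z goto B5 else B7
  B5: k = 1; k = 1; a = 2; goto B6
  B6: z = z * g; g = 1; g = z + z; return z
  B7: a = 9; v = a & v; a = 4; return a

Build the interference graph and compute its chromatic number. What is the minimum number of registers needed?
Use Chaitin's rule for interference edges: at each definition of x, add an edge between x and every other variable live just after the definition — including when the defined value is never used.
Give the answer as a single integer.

Answer: 5

Analysis:
Per-block:
  B0 def {d,g,v,z} use ∅
  B1 def {k,v} use ∅
  B2 def {a} use {d}
  B3 def {a,v,z} use {v}
  B4 def {d,z} use {v,z}
  B5 def {a,k} use ∅
  B6 def {g,z} use {g,z}
  B7 def {a,v} use {v}

Live sets:
  live B0: ∅→{d,g,v,z}
  live B1: {d,g,z}→{d,g,v,z}
  live B2: {d,g,v,z}→{d,g,v,z}
  live B3: {d,g,v}→{d,g,v,z}
  live B4: {g,v,z}→{g,v,z}
  live B5: {g,z}→{g,z}
  live B6: {g,z}→∅
  live B7: {v}→∅

Interference:
  a↔{d,g,v,z}
  d↔{a,g,k,v,z}
  g↔{a,d,k,v,z}
  k↔{d,g,v,z}
  v↔{a,d,g,k,z}
  z↔{a,d,g,k,v}

Chromatic number:
  {a,d,g,v,z} pairwise interfere (5-clique) ⇒ χ ≥ 5
  5-colouring: c0={d}  c1={g}  c2={v}  c3={z}  c4={a,k}
  χ = 5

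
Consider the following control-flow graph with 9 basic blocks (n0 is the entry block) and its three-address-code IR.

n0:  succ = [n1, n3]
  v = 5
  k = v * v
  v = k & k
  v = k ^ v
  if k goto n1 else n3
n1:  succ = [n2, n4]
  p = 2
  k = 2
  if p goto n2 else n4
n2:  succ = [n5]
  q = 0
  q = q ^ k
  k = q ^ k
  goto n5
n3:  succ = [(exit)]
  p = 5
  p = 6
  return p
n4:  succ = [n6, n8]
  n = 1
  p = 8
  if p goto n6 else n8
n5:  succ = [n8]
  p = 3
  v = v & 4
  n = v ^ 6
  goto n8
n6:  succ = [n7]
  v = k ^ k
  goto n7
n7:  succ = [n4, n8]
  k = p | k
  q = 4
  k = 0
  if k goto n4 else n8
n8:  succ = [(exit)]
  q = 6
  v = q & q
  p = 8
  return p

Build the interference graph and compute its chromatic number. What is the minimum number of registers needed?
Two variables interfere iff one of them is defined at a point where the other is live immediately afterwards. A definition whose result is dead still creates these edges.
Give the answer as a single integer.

Answer: 3

Working:
Block summaries:
  n0: {k,v} / ∅
  n1: {k,p} / ∅
  n2: {k,q} / {k}
  n3: {p} / ∅
  n4: {n,p} / ∅
  n5: {n,p,v} / {v}
  n6: {v} / {k}
  n7: {k,q} / {k,p}
  n8: {p,q,v} / ∅

Live sets:
  live n0: ∅→{v}
  live n1: {v}→{k,v}
  live n2: {k,v}→{v}
  live n3: ∅→∅
  live n4: {k}→{k,p}
  live n5: {v}→∅
  live n6: {k,p}→{k,p}
  live n7: {k,p}→{k}
  live n8: ∅→∅

Conflict graph:
  k: {n,p,q,v}
  n: {k}
  p: {k,v}
  q: {k,v}
  v: {k,p,q}

Chromatic number:
  lower bound: {k,p,v} mutually conflict ⇒ χ ≥ 3
  assign k→c0 n→c1 p→c2 q→c2 v→c1 — no edge inside a register ⇒ χ ≤ 3
  χ = 3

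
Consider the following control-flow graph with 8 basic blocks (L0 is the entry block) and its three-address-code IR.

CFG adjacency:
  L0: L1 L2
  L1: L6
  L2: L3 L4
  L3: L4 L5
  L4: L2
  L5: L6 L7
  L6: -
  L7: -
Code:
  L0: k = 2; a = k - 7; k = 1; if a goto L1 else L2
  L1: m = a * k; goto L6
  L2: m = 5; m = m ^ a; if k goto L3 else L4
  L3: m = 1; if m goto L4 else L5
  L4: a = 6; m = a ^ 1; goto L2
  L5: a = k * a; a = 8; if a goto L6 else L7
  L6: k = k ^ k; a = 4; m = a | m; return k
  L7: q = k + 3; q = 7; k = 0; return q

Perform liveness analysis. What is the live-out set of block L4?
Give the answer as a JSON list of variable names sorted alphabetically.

Answer: ["a", "k"]

Derivation:
Block summaries:
  L0 def {a,k} use ∅
  L1 def {m} use {a,k}
  L2 def {m} use {a,k}
  L3 def {m} use ∅
  L4 def {a,m} use ∅
  L5 def {a} use {a,k}
  L6 def {a,k,m} use {k,m}
  L7 def {k,q} use {k}

Live sets:
  live L0: ∅→{a,k}
  live L1: {a,k}→{k,m}
  live L2: {a,k}→{a,k}
  live L3: {a,k}→{a,k,m}
  live L4: {k}→{a,k}
  live L5: {a,k,m}→{k,m}
  live L6: {k,m}→∅
  live L7: {k}→∅

live-out(L4) = ["a", "k"]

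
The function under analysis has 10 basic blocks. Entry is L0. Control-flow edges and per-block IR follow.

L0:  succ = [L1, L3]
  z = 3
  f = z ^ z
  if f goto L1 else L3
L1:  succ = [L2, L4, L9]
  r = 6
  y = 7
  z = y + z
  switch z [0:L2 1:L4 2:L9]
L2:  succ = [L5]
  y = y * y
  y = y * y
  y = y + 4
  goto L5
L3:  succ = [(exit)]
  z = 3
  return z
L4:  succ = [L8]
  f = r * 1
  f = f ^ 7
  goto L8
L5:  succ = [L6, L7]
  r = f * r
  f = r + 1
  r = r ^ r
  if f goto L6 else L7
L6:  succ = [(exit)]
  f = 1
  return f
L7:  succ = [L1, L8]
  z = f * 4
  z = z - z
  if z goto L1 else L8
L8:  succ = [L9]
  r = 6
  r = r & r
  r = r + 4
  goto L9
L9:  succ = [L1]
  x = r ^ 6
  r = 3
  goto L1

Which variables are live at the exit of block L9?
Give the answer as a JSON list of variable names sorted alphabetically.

Answer: ["f", "z"]

Working:
Per-block:
  L0 def {f,z} use ∅
  L1 def {r,y,z} use {z}
  L2 def {y} use {y}
  L3 def {z} use ∅
  L4 def {f} use {r}
  L5 def {f,r} use {f,r}
  L6 def {f} use ∅
  L7 def {z} use {f}
  L8 def {r} use ∅
  L9 def {r,x} use {r}

Liveness:
  live L0: ∅→{f,z}
  live L1: {f,z}→{f,r,y,z}
  live L2: {f,r,y}→{f,r}
  live L3: ∅→∅
  live L4: {r,z}→{f,z}
  live L5: {f,r}→{f}
  live L6: ∅→∅
  live L7: {f}→{f,z}
  live L8: {f,z}→{f,r,z}
  live L9: {f,r,z}→{f,z}

live-out(L9) = ["f", "z"]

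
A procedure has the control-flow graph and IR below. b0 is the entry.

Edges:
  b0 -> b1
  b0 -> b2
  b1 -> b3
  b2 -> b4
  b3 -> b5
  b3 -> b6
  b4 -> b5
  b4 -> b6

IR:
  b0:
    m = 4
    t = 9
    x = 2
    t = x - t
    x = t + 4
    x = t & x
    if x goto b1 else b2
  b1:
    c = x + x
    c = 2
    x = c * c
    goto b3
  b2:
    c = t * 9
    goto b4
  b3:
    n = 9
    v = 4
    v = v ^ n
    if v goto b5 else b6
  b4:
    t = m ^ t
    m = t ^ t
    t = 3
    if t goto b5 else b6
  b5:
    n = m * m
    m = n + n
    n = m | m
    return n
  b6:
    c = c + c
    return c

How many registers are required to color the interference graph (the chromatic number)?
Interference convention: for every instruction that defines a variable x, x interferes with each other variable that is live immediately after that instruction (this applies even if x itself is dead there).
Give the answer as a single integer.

Block summaries:
  b0: {m,t,x} / ∅
  b1: {c,x} / {x}
  b2: {c} / {t}
  b3: {n,v} / ∅
  b4: {m,t} / {m,t}
  b5: {m,n} / {m}
  b6: {c} / {c}

Live sets:
  b0: in=∅ out={m,t,x}
  b1: in={m,x} out={c,m}
  b2: in={m,t} out={c,m,t}
  b3: in={c,m} out={c,m}
  b4: in={c,m,t} out={c,m}
  b5: in={m} out=∅
  b6: in={c} out=∅

Interfere edges:
  c↔{m,n,t,v,x}
  m↔{c,n,t,v,x}
  n↔{c,m,v}
  t↔{c,m,x}
  v↔{c,m,n}
  x↔{c,m,t}

Registers:
  {c,m,n,v} pairwise interfere (4-clique) ⇒ χ ≥ 4
  assign c→R0 m→R1 n→R2 t→R2 v→R3 x→R3 — no edge inside a register ⇒ χ ≤ 4
  χ = 4

Answer: 4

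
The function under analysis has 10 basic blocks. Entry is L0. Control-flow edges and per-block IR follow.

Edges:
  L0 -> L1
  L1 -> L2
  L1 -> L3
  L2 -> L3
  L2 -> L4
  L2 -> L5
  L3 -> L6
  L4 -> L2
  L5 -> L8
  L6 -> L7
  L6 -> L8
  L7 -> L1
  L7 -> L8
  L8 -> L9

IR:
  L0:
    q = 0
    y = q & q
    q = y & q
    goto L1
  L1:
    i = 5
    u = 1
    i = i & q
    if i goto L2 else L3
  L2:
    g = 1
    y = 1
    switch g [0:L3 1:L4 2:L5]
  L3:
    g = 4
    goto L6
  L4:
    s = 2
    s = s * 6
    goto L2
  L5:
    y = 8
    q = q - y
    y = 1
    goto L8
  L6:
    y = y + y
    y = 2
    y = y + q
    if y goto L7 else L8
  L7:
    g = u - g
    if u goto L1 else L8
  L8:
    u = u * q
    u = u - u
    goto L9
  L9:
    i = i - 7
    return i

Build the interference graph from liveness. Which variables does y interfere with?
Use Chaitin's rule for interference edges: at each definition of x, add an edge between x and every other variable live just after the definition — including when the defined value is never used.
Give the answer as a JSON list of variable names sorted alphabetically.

def/use:
  L0: def={q,y} ue=∅
  L1: def={i,u} ue={q}
  L2: def={g,y} ue=∅
  L3: def={g} ue=∅
  L4: def={s} ue=∅
  L5: def={q,y} ue={q}
  L6: def={y} ue={q,y}
  L7: def={g} ue={g,u}
  L8: def={u} ue={q,u}
  L9: def={i} ue={i}

Liveness:
  L0 li=∅ lo={q,y}
  L1 li={q,y} lo={i,q,u,y}
  L2 li={i,q,u} lo={i,q,u,y}
  L3 li={i,q,u,y} lo={g,i,q,u,y}
  L4 li={i,q,u} lo={i,q,u}
  L5 li={i,q,u} lo={i,q,u}
  L6 li={g,i,q,u,y} lo={g,i,q,u,y}
  L7 li={g,i,q,u,y} lo={i,q,u,y}
  L8 li={i,q,u} lo={i}
  L9 li={i} lo=∅

Conflict graph:
  g: {i,q,u,y}
  i: {g,q,s,u,y}
  q: {g,i,s,u,y}
  s: {i,q,u}
  u: {g,i,q,s,y}
  y: {g,i,q,u}

N(y) = ["g", "i", "q", "u"]

Answer: ["g", "i", "q", "u"]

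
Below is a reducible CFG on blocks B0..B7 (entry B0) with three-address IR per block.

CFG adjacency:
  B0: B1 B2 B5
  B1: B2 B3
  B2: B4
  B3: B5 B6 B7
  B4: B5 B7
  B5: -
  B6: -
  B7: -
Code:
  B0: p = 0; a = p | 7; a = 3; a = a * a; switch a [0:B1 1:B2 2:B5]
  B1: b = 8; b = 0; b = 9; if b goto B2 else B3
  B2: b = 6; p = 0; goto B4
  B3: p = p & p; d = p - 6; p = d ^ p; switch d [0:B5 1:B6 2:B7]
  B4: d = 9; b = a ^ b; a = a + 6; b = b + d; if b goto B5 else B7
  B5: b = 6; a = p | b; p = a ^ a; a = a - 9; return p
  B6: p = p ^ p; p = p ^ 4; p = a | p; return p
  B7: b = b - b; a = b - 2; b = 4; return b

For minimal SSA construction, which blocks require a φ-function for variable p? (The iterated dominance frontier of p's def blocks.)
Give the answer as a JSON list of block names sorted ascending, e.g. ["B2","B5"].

idom tree: B1←B0 B2←B0 B3←B1 B4←B2 B5←B0 B6←B3 B7←B0
Join-block Dom:
  B2: preds {B0,B1}: {B0} ∩ {B0,B1} = {B0}; idom=B0
  B5: preds {B0,B3,B4}: {B0} ∩ {B0,B1,B3} ∩ {B0,B2,B4} = {B0}; idom=B0
  B7: preds {B3,B4}: {B0,B1,B3} ∩ {B0,B2,B4} = {B0}; idom=B0

Frontier:
  B2←B0: walk · to B0
  B2←B1: walk B1 to B0
  B5←B0: walk · to B0
  B5←B3: walk B3→B1 to B0
  B5←B4: walk B4→B2 to B0
  B7←B3: walk B3→B1 to B0
  B7←B4: walk B4→B2 to B0
  DF(B0)=∅
  DF(B1)={B2,B5,B7}
  DF(B2)={B5,B7}
  DF(B3)={B5,B7}
  DF(B4)={B5,B7}
  DF(B5)=∅
  DF(B6)=∅
  DF(B7)=∅

φ for p: defs {B0,B2,B3,B5,B6}
  DF⁺ = {B5,B7}

Answer: ["B5", "B7"]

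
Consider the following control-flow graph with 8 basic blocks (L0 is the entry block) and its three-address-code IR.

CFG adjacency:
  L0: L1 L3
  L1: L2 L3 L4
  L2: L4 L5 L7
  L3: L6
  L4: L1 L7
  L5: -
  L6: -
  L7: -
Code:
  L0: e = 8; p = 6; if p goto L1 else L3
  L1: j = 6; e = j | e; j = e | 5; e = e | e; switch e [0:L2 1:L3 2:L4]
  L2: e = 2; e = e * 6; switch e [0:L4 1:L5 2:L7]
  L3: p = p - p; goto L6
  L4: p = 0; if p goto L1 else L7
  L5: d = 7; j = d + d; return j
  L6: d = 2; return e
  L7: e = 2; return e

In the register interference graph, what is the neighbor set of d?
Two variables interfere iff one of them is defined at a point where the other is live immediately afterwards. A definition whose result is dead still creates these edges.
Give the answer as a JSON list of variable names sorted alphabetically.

Answer: ["e"]

Analysis:
def/use:
  L0: {e,p} / ∅
  L1: {e,j} / {e}
  L2: {e} / ∅
  L3: {p} / {p}
  L4: {p} / ∅
  L5: {d,j} / ∅
  L6: {d} / {e}
  L7: {e} / ∅

Liveness:
  L0: in=∅ out={e,p}
  L1: in={e,p} out={e,p}
  L2: in=∅ out={e}
  L3: in={e,p} out={e}
  L4: in={e} out={e,p}
  L5: in=∅ out=∅
  L6: in={e} out=∅
  L7: in=∅ out=∅

Interference:
  d↔{e}
  e↔{d,j,p}
  j↔{e,p}
  p↔{e,j}

N(d) = ["e"]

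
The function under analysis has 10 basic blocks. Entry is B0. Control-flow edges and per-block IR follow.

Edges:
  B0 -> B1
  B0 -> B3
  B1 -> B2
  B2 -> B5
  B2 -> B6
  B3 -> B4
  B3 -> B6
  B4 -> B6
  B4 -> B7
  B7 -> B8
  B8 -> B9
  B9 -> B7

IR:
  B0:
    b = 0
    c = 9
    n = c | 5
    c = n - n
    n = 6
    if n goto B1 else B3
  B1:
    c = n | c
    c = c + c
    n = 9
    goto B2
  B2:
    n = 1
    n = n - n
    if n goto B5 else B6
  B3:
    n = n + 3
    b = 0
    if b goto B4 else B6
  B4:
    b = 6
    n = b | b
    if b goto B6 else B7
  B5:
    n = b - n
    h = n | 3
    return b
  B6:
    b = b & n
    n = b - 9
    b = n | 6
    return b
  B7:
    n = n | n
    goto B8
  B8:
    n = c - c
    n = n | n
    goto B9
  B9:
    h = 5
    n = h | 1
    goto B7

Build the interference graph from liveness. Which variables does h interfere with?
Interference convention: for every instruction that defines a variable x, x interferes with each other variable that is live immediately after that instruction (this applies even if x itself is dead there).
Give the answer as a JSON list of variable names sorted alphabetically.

Per-block:
  B0: {b,c,n} / ∅
  B1: {c,n} / {c,n}
  B2: {n} / ∅
  B3: {b,n} / {n}
  B4: {b,n} / ∅
  B5: {h,n} / {b,n}
  B6: {b,n} / {b,n}
  B7: {n} / {n}
  B8: {n} / {c}
  B9: {h,n} / ∅

Backward fixpoint:
  B0 li=∅ lo={b,c,n}
  B1 li={b,c,n} lo={b}
  B2 li={b} lo={b,n}
  B3 li={c,n} lo={b,c,n}
  B4 li={c} lo={b,c,n}
  B5 li={b,n} lo=∅
  B6 li={b,n} lo=∅
  B7 li={c,n} lo={c}
  B8 li={c} lo={c}
  B9 li={c} lo={c,n}

Conflict graph:
  b: {c,h,n}
  c: {b,h,n}
  h: {b,c}
  n: {b,c}

N(h) = ["b", "c"]

Answer: ["b", "c"]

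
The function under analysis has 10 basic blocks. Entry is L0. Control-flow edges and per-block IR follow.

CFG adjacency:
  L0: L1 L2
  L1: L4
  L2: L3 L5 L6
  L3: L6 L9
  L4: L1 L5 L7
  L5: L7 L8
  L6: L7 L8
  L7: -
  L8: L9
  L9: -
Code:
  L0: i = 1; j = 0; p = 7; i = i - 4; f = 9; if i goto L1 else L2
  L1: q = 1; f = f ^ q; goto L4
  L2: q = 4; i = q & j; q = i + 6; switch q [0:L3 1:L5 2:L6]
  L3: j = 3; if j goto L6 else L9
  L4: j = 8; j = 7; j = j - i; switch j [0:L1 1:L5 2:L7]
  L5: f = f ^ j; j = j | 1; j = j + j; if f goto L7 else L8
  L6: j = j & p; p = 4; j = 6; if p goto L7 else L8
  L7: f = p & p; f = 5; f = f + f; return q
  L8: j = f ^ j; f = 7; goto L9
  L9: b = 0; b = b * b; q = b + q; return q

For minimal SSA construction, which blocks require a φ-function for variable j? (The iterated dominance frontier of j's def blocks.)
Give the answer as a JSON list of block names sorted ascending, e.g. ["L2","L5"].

Answer: ["L1", "L5", "L6", "L7", "L8", "L9"]

Derivation:
idom tree: L1←L0 L2←L0 L3←L2 L4←L1 L5←L0 L6←L2 L7←L0 L8←L0 L9←L0
Dom∩ at merges:
  L1: preds {L0,L4}: {L0} ∩ {L0,L1,L4} = {L0}; idom=L0
  L5: preds {L2,L4}: {L0,L2} ∩ {L0,L1,L4} = {L0}; idom=L0
  L6: preds {L2,L3}: {L0,L2} ∩ {L0,L2,L3} = {L0,L2}; idom=L2
  L7: preds {L4,L5,L6}: {L0,L1,L4} ∩ {L0,L5} ∩ {L0,L2,L6} = {L0}; idom=L0
  L8: preds {L5,L6}: {L0,L5} ∩ {L0,L2,L6} = {L0}; idom=L0
  L9: preds {L3,L8}: {L0,L2,L3} ∩ {L0,L8} = {L0}; idom=L0

DF walk-up:
  join L1 pred L0: · stop@L0
  join L1 pred L4: L4→L1 stop@L0
  join L5 pred L2: L2 stop@L0
  join L5 pred L4: L4→L1 stop@L0
  join L6 pred L2: · stop@L2
  join L6 pred L3: L3 stop@L2
  join L7 pred L4: L4→L1 stop@L0
  join L7 pred L5: L5 stop@L0
  join L7 pred L6: L6→L2 stop@L0
  join L8 pred L5: L5 stop@L0
  join L8 pred L6: L6→L2 stop@L0
  join L9 pred L3: L3→L2 stop@L0
  join L9 pred L8: L8 stop@L0
  DF(L0)=∅
  DF(L1)={L1,L5,L7}
  DF(L2)={L5,L7,L8,L9}
  DF(L3)={L6,L9}
  DF(L4)={L1,L5,L7}
  DF(L5)={L7,L8}
  DF(L6)={L7,L8}
  DF(L7)=∅
  DF(L8)={L9}
  DF(L9)=∅

φ for j: defs {L0,L3,L4,L5,L6,L8}
  DF⁺ = {L1,L5,L6,L7,L8,L9}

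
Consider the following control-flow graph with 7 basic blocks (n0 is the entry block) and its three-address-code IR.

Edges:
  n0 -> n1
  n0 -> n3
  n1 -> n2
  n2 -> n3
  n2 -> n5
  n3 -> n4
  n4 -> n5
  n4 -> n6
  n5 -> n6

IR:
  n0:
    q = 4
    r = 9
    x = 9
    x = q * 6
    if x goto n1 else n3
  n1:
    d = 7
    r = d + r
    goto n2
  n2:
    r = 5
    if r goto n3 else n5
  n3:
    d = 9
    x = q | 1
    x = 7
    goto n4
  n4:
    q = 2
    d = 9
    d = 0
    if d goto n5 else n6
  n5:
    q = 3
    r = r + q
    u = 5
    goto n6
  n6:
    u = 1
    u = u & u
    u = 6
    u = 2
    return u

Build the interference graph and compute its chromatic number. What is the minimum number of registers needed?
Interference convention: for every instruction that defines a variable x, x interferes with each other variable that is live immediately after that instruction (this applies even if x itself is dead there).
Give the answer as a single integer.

Answer: 3

Derivation:
def/use:
  n0: {q,r,x} / ∅
  n1: {d,r} / {r}
  n2: {r} / ∅
  n3: {d,x} / {q}
  n4: {d,q} / ∅
  n5: {q,r,u} / {r}
  n6: {u} / ∅

Live sets:
  live n0: ∅→{q,r}
  live n1: {q,r}→{q}
  live n2: {q}→{q,r}
  live n3: {q,r}→{r}
  live n4: {r}→{r}
  live n5: {r}→∅
  live n6: ∅→∅

Interfere edges:
  d: {q,r}
  q: {d,r,x}
  r: {d,q,x}
  u: ∅
  x: {q,r}

Chromatic number:
  lower bound: {d,q,r} mutually conflict ⇒ χ ≥ 3
  assign d→c2 q→c0 r→c1 u→c0 x→c2 — no edge inside a register ⇒ χ ≤ 3
  χ = 3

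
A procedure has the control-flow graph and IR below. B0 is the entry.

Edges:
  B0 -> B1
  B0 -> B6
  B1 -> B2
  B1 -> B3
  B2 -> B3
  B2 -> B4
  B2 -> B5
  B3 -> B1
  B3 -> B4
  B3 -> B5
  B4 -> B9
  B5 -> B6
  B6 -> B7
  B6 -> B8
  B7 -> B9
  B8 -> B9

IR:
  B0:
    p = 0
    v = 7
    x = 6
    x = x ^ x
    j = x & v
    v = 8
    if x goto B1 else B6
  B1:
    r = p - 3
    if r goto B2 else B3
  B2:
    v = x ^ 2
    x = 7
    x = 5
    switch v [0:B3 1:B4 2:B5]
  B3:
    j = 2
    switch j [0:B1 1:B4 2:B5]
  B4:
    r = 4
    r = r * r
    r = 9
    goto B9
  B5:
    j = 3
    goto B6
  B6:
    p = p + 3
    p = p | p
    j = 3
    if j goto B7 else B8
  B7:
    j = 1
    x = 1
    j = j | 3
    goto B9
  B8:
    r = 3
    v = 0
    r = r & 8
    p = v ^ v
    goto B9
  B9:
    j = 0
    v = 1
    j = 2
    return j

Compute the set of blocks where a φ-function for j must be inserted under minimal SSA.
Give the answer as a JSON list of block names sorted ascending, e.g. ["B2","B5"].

Answer: ["B1", "B4", "B5", "B6", "B9"]

Analysis:
idom tree: B1←B0 B2←B1 B3←B1 B4←B1 B5←B1 B6←B0 B7←B6 B8←B6 B9←B0
Dom at joins:
  B1: preds {B0,B3}: {B0} ∩ {B0,B1,B3} = {B0}; idom=B0
  B3: preds {B1,B2}: {B0,B1} ∩ {B0,B1,B2} = {B0,B1}; idom=B1
  B4: preds {B2,B3}: {B0,B1,B2} ∩ {B0,B1,B3} = {B0,B1}; idom=B1
  B5: preds {B2,B3}: {B0,B1,B2} ∩ {B0,B1,B3} = {B0,B1}; idom=B1
  B6: preds {B0,B5}: {B0} ∩ {B0,B1,B5} = {B0}; idom=B0
  B9: preds {B4,B7,B8}: {B0,B1,B4} ∩ {B0,B6,B7} ∩ {B0,B6,B8} = {B0}; idom=B0

DF derivation:
  B1←B0: walk · to B0
  B1←B3: walk B3→B1 to B0
  B3←B1: walk · to B1
  B3←B2: walk B2 to B1
  B4←B2: walk B2 to B1
  B4←B3: walk B3 to B1
  B5←B2: walk B2 to B1
  B5←B3: walk B3 to B1
  B6←B0: walk · to B0
  B6←B5: walk B5→B1 to B0
  B9←B4: walk B4→B1 to B0
  B9←B7: walk B7→B6 to B0
  B9←B8: walk B8→B6 to B0
  DF(B0)=∅
  DF(B1)={B1,B6,B9}
  DF(B2)={B3,B4,B5}
  DF(B3)={B1,B4,B5}
  DF(B4)={B9}
  DF(B5)={B6}
  DF(B6)={B9}
  DF(B7)={B9}
  DF(B8)={B9}
  DF(B9)=∅

φ for j: defs {B0,B3,B5,B6,B7,B9}
  DF⁺ = {B1,B4,B5,B6,B9}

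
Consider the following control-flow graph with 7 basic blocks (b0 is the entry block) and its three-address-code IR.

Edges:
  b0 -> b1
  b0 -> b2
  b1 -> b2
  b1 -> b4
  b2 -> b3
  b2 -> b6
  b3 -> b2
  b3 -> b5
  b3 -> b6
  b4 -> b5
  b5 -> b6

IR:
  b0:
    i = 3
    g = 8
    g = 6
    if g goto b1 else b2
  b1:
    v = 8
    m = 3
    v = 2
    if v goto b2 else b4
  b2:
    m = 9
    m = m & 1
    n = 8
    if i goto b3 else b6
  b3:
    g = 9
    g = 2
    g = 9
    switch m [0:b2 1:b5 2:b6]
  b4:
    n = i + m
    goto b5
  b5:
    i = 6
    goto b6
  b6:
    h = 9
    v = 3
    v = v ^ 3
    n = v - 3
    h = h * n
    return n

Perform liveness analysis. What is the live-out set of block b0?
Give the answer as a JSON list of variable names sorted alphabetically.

Answer: ["i"]

Working:
Per-block:
  b0 def {g,i} use ∅
  b1 def {m,v} use ∅
  b2 def {m,n} use {i}
  b3 def {g} use {m}
  b4 def {n} use {i,m}
  b5 def {i} use ∅
  b6 def {h,n,v} use ∅

Backward fixpoint:
  live b0: ∅→{i}
  live b1: {i}→{i,m}
  live b2: {i}→{i,m}
  live b3: {i,m}→{i}
  live b4: {i,m}→∅
  live b5: ∅→∅
  live b6: ∅→∅

live-out(b0) = ["i"]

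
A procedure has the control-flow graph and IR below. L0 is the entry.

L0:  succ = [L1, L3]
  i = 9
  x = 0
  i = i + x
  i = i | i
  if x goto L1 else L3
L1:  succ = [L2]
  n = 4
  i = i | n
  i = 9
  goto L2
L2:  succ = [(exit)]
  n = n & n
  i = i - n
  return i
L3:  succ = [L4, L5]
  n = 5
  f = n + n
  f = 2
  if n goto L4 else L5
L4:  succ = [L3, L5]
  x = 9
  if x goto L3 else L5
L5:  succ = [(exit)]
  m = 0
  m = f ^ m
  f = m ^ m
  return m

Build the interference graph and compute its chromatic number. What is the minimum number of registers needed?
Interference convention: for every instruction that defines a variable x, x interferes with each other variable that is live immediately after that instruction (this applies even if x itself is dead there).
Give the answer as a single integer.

Answer: 2

Analysis:
def/use:
  L0: {i,x} / ∅
  L1: {i,n} / {i}
  L2: {i,n} / {i,n}
  L3: {f,n} / ∅
  L4: {x} / ∅
  L5: {f,m} / {f}

Live sets:
  live L0: ∅→{i}
  live L1: {i}→{i,n}
  live L2: {i,n}→∅
  live L3: ∅→{f}
  live L4: {f}→{f}
  live L5: {f}→∅

Conflict graph:
  f: {m,n,x}
  i: {n,x}
  m: {f}
  n: {f,i}
  x: {f,i}

Chromatic number:
  lower bound: {f,m} mutually conflict ⇒ χ ≥ 2
  2-colouring: c0={f,i}  c1={m,n,x}
  χ = 2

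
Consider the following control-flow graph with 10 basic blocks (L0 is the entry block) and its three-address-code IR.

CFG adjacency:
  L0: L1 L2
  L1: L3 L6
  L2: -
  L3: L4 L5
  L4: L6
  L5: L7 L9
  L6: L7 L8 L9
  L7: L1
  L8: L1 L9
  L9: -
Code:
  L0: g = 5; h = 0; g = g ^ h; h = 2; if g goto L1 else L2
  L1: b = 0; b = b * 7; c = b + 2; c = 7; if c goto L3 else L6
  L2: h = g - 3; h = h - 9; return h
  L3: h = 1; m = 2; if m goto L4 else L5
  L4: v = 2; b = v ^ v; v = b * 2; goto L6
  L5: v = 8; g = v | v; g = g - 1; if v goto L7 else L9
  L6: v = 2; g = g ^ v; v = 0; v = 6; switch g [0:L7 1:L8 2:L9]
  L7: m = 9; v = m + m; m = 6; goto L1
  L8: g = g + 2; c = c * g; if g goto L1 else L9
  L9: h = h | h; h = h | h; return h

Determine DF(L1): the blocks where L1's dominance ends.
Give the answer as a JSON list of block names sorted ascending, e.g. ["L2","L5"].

Answer: ["L1"]

Working:
idom tree: L1←L0 L2←L0 L3←L1 L4←L3 L5←L3 L6←L1 L7←L1 L8←L6 L9←L1
Dom at joins:
  L1: preds {L0,L7,L8}: {L0} ∩ {L0,L1,L7} ∩ {L0,L1,L6,L8} = {L0}; idom=L0
  L6: preds {L1,L4}: {L0,L1} ∩ {L0,L1,L3,L4} = {L0,L1}; idom=L1
  L7: preds {L5,L6}: {L0,L1,L3,L5} ∩ {L0,L1,L6} = {L0,L1}; idom=L1
  L9: preds {L5,L6,L8}: {L0,L1,L3,L5} ∩ {L0,L1,L6} ∩ {L0,L1,L6,L8} = {L0,L1}; idom=L1

DF walk-up:
  L1←L0: walk · to L0
  L1←L7: walk L7→L1 to L0
  L1←L8: walk L8→L6→L1 to L0
  L6←L1: walk · to L1
  L6←L4: walk L4→L3 to L1
  L7←L5: walk L5→L3 to L1
  L7←L6: walk L6 to L1
  L9←L5: walk L5→L3 to L1
  L9←L6: walk L6 to L1
  L9←L8: walk L8→L6 to L1
  L0 → ∅
  L1 → {L1}
  L2 → ∅
  L3 → {L6,L7,L9}
  L4 → {L6}
  L5 → {L7,L9}
  L6 → {L1,L7,L9}
  L7 → {L1}
  L8 → {L1,L9}
  L9 → ∅

DF(L1) = ["L1"]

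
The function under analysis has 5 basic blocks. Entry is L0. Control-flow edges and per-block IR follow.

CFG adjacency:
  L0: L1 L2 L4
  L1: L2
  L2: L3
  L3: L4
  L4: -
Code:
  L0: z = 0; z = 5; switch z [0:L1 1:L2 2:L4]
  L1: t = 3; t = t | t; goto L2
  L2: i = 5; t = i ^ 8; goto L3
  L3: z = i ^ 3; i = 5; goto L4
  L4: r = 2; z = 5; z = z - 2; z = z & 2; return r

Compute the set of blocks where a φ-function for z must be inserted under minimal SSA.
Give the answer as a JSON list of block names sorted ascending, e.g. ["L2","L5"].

Answer: ["L4"]

Working:
idom tree: L1←L0 L2←L0 L3←L2 L4←L0
Join-block Dom:
  L2: preds {L0,L1}: {L0} ∩ {L0,L1} = {L0}; idom=L0
  L4: preds {L0,L3}: {L0} ∩ {L0,L2,L3} = {L0}; idom=L0

Frontier:
  join L2 pred L0: · stop@L0
  join L2 pred L1: L1 stop@L0
  join L4 pred L0: · stop@L0
  join L4 pred L3: L3→L2 stop@L0
  L0: DF=∅
  L1: DF={L2}
  L2: DF={L4}
  L3: DF={L4}
  L4: DF=∅

φ for z: defs {L0,L3,L4}
  DF⁺ = {L4}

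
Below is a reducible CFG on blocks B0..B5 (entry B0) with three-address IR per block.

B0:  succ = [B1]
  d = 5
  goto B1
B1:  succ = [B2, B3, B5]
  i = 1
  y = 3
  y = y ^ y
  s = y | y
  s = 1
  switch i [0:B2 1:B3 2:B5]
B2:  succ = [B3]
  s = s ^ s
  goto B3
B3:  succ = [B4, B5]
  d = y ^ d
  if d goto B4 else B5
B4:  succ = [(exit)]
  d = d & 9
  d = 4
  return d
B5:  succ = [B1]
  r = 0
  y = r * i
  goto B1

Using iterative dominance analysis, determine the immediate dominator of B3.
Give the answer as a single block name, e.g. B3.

idom tree: B1←B0 B2←B1 B3←B1 B4←B3 B5←B1
Dom∩ at merges:
  B1: preds {B0,B5}: {B0} ∩ {B0,B1,B5} = {B0}; idom=B0
  B3: preds {B1,B2}: {B0,B1} ∩ {B0,B1,B2} = {B0,B1}; idom=B1
  B5: preds {B1,B3}: {B0,B1} ∩ {B0,B1,B3} = {B0,B1}; idom=B1

idom(B3) = B1

Answer: B1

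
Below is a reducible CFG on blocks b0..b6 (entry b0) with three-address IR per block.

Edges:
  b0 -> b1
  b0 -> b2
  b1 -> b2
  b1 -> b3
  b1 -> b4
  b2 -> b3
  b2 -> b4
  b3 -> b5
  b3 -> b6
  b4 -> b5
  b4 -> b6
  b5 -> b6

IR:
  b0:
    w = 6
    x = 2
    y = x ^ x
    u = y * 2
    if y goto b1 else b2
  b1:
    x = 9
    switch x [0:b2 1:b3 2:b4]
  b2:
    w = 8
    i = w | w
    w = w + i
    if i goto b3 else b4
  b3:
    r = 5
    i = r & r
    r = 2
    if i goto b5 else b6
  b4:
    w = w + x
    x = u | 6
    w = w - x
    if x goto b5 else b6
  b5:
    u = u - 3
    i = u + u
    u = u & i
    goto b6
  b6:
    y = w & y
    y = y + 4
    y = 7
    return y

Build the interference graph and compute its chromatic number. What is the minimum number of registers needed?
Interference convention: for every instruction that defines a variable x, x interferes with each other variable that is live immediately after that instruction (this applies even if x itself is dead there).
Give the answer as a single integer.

Block summaries:
  b0: {u,w,x,y} / ∅
  b1: {x} / ∅
  b2: {i,w} / ∅
  b3: {i,r} / ∅
  b4: {w,x} / {u,w,x}
  b5: {i,u} / {u}
  b6: {y} / {w,y}

Live sets:
  b0: in=∅ out={u,w,x,y}
  b1: in={u,w,y} out={u,w,x,y}
  b2: in={u,x,y} out={u,w,x,y}
  b3: in={u,w,y} out={u,w,y}
  b4: in={u,w,x,y} out={u,w,y}
  b5: in={u,w,y} out={w,y}
  b6: in={w,y} out=∅

Interfere edges:
  i — {r,u,w,x,y}
  r — {i,u,w,y}
  u — {i,r,w,x,y}
  w — {i,r,u,x,y}
  x — {i,u,w,y}
  y — {i,r,u,w,x}

Chromatic number:
  {i,r,u,w,y} pairwise interfere (5-clique) ⇒ χ ≥ 5
  5-colouring: R0={i}  R1={u}  R2={w}  R3={y}  R4={r,x}
  χ = 5

Answer: 5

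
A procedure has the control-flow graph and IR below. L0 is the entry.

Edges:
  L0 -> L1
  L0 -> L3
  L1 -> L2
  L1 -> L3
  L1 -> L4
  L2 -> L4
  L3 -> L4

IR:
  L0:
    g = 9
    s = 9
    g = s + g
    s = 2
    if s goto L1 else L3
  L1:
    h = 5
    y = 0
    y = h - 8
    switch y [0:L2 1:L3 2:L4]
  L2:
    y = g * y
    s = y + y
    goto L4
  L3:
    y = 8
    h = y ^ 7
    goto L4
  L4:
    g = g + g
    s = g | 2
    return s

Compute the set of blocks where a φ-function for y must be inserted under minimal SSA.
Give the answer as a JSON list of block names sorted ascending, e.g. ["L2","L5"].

Answer: ["L3", "L4"]

Derivation:
idom tree: L1←L0 L2←L1 L3←L0 L4←L0
Dom∩ at merges:
  L3: preds {L0,L1}: {L0} ∩ {L0,L1} = {L0}; idom=L0
  L4: preds {L1,L2,L3}: {L0,L1} ∩ {L0,L1,L2} ∩ {L0,L3} = {L0}; idom=L0

DF derivation:
  join L3 pred L0: · stop@L0
  join L3 pred L1: L1 stop@L0
  join L4 pred L1: L1 stop@L0
  join L4 pred L2: L2→L1 stop@L0
  join L4 pred L3: L3 stop@L0
  L0 → ∅
  L1 → {L3,L4}
  L2 → {L4}
  L3 → {L4}
  L4 → ∅

φ for y: defs {L1,L2,L3}
  DF⁺ = {L3,L4}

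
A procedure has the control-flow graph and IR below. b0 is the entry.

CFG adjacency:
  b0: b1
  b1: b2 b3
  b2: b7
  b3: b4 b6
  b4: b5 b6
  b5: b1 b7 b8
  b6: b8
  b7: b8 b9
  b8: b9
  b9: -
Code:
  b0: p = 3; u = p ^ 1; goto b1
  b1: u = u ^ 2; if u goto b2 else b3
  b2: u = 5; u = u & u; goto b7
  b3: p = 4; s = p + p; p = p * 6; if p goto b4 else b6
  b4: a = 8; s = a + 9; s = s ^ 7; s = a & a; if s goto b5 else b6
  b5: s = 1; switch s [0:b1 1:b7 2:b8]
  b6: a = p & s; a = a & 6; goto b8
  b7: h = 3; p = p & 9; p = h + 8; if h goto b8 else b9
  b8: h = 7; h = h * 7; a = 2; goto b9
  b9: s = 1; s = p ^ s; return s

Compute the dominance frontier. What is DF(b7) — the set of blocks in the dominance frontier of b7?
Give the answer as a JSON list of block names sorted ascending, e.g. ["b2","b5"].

idom tree: b1←b0 b2←b1 b3←b1 b4←b3 b5←b4 b6←b3 b7←b1 b8←b1 b9←b1
Dom at joins:
  b1: preds {b0,b5}: {b0} ∩ {b0,b1,b3,b4,b5} = {b0}; idom=b0
  b6: preds {b3,b4}: {b0,b1,b3} ∩ {b0,b1,b3,b4} = {b0,b1,b3}; idom=b3
  b7: preds {b2,b5}: {b0,b1,b2} ∩ {b0,b1,b3,b4,b5} = {b0,b1}; idom=b1
  b8: preds {b5,b6,b7}: {b0,b1,b3,b4,b5} ∩ {b0,b1,b3,b6} ∩ {b0,b1,b7} = {b0,b1}; idom=b1
  b9: preds {b7,b8}: {b0,b1,b7} ∩ {b0,b1,b8} = {b0,b1}; idom=b1

Frontier:
  b1←b0: walk · to b0
  b1←b5: walk b5→b4→b3→b1 to b0
  b6←b3: walk · to b3
  b6←b4: walk b4 to b3
  b7←b2: walk b2 to b1
  b7←b5: walk b5→b4→b3 to b1
  b8←b5: walk b5→b4→b3 to b1
  b8←b6: walk b6→b3 to b1
  b8←b7: walk b7 to b1
  b9←b7: walk b7 to b1
  b9←b8: walk b8 to b1
  b0: DF=∅
  b1: DF={b1}
  b2: DF={b7}
  b3: DF={b1,b7,b8}
  b4: DF={b1,b6,b7,b8}
  b5: DF={b1,b7,b8}
  b6: DF={b8}
  b7: DF={b8,b9}
  b8: DF={b9}
  b9: DF=∅

DF(b7) = ["b8", "b9"]

Answer: ["b8", "b9"]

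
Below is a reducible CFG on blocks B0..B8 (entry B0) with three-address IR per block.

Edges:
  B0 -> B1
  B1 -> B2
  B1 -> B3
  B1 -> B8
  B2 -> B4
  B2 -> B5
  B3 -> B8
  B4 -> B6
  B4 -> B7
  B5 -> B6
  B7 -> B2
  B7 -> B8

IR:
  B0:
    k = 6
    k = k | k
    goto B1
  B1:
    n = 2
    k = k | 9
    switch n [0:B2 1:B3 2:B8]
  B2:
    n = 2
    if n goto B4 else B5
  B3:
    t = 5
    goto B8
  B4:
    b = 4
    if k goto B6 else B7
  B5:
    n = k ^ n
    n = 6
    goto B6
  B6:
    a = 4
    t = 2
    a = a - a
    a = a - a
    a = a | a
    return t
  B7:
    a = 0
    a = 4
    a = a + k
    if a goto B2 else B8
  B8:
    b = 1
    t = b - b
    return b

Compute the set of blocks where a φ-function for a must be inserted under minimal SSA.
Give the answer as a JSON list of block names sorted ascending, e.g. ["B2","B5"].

Answer: ["B2", "B8"]

Working:
idom tree: B1←B0 B2←B1 B3←B1 B4←B2 B5←B2 B6←B2 B7←B4 B8←B1
Dom at joins:
  B2: preds {B1,B7}: {B0,B1} ∩ {B0,B1,B2,B4,B7} = {B0,B1}; idom=B1
  B6: preds {B4,B5}: {B0,B1,B2,B4} ∩ {B0,B1,B2,B5} = {B0,B1,B2}; idom=B2
  B8: preds {B1,B3,B7}: {B0,B1} ∩ {B0,B1,B3} ∩ {B0,B1,B2,B4,B7} = {B0,B1}; idom=B1

DF derivation:
  join B2 pred B1: · stop@B1
  join B2 pred B7: B7→B4→B2 stop@B1
  join B6 pred B4: B4 stop@B2
  join B6 pred B5: B5 stop@B2
  join B8 pred B1: · stop@B1
  join B8 pred B3: B3 stop@B1
  join B8 pred B7: B7→B4→B2 stop@B1
  DF(B0)=∅
  DF(B1)=∅
  DF(B2)={B2,B8}
  DF(B3)={B8}
  DF(B4)={B2,B6,B8}
  DF(B5)={B6}
  DF(B6)=∅
  DF(B7)={B2,B8}
  DF(B8)=∅

φ for a: defs {B6,B7}
  DF⁺ = {B2,B8}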